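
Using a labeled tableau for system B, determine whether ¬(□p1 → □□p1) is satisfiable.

Yes, satisfiable

1. ¬(□p1 → □□p1), 0
2. □p1, 0   [¬→-rule on 1]
3. ¬□□p1, 0   [¬→-rule on 1]
4. p1, 0   [□-rule on 2 via 0R0]
5. ¬□p1, 1   [¬□-rule on 3: fresh world 1, 0R1]
6. p1, 1   [□-rule on 2 via 0R1]
7. ¬p1, 2   [¬□-rule on 5: fresh world 2, 1R2]
Accessibility: 0R0, 0R1, 1R0, 1R1, 1R2, 2R1, 2R2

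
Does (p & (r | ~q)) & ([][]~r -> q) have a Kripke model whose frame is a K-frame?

Satisfiable (open branch found)

1. (p & (r | ~q)) & ([][]~r -> q), 0
2. p & (r | ~q), 0   [&-rule on 1]
3. [][]~r -> q, 0   [&-rule on 1]
4. p, 0   [&-rule on 2]
5. r | ~q, 0   [&-rule on 2]
6. q, 0   [->-rule on 3 (branches; this branch)]
7. r, 0   [|-rule on 5 (branches; this branch)]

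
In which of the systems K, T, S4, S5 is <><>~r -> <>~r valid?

S4, S5

T-tableau for the negation ~(<><>~r -> <>~r):
1. ~(<><>~r -> <>~r), w0
2. <><>~r, w0   [~->-rule on 1]
3. ~<>~r, w0   [~->-rule on 1]
4. r, w0   [~<>-rule on 3 via w0Rw0]
5. <>~r, w1   [<>-rule on 2: fresh world w1, w0Rw1]
6. r, w1   [~<>-rule on 3 via w0Rw1]
7. ~r, w2   [<>-rule on 5: fresh world w2, w1Rw2]
Accessibility: w0Rw0, w0Rw1, w1Rw1, w1Rw2, w2Rw2
Complete open branch: countermodel on a T-frame, so not valid in T, nor in K (the same frame is also a K-frame).
S4-tableau for the negation ~(<><>~r -> <>~r):
1. ~(<><>~r -> <>~r), w0
2. <><>~r, w0   [~->-rule on 1]
3. ~<>~r, w0   [~->-rule on 1]
4. r, w0   [~<>-rule on 3 via w0Rw0]
5. <>~r, w1   [<>-rule on 2: fresh world w1, w0Rw1]
6. r, w1   [~<>-rule on 3 via w0Rw1]
7. ~r, w2   [<>-rule on 5: fresh world w2, w1Rw2]
8. r, w2   [~<>-rule on 3 via w0Rw2]
Accessibility: w0Rw0, w0Rw1, w0Rw2, w1Rw1, w1Rw2, w2Rw2
Branch closes: r and ~r both at w2.
Every branch closes (one shown): valid in S4, hence also in S5 (every theorem of S4 is a theorem of S5).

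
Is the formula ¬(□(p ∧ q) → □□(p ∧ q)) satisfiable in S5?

Unsatisfiable (every branch closes)

1. ¬(□(p ∧ q) → □□(p ∧ q)), 0
2. □(p ∧ q), 0
3. ¬□□(p ∧ q), 0
4. p ∧ q, 0
5. p, 0
6. q, 0
7. ¬□(p ∧ q), 1
8. p ∧ q, 1
9. p, 1
10. q, 1
11. ¬(p ∧ q), 2
12. p ∧ q, 2
13. p, 2
14. q, 2
15. ¬q, 2
Accessibility: 0R0, 0R1, 0R2, 1R0, 1R1, 1R2, 2R0, 2R1, 2R2
Branch closes: q and ¬q both at 2.
All branches of the tableau close; one closing branch shown above.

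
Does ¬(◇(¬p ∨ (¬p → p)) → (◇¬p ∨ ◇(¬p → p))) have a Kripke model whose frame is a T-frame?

1. ¬(◇(¬p ∨ (¬p → p)) → (◇¬p ∨ ◇(¬p → p))), u
2. ◇(¬p ∨ (¬p → p)), u
3. ¬(◇¬p ∨ ◇(¬p → p)), u
4. ¬◇¬p, u
5. ¬◇(¬p → p), u
6. p, u
7. ¬(¬p → p), u
8. ¬p, u
Accessibility: uRu
Branch closes: p and ¬p both at u.
Every branch closes; the branch above is one of them.

Unsatisfiable (every branch closes)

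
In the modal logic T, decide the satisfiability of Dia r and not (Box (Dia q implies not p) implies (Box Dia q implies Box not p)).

Unsatisfiable (every branch closes)

1. Dia r and not (Box (Dia q implies not p) implies (Box Dia q implies Box not p)), w0
2. Dia r, w0
3. not (Box (Dia q implies not p) implies (Box Dia q implies Box not p)), w0
4. Box (Dia q implies not p), w0
5. not (Box Dia q implies Box not p), w0
6. Box Dia q, w0
7. not Box not p, w0
8. Dia q implies not p, w0
9. Dia q, w0
10. not p, w0
11. r, w1
12. Dia q implies not p, w1
13. Dia q, w1
14. not p, w1
15. p, w2
16. Dia q implies not p, w2
17. Dia q, w2
18. not Dia q, w2
19. not q, w2
20. q, w3
21. Dia q implies not p, w3
22. Dia q, w3
23. not p, w3
24. q, w4
25. q, w5
26. not q, w5
Accessibility: w0Rw0, w0Rw1, w0Rw2, w0Rw3, w1Rw1, w1Rw4, w2Rw2, w2Rw5, w3Rw3, w4Rw4, w5Rw5
Branch closes: q and not q both at w5.
Every branch closes; the branch above is one of them.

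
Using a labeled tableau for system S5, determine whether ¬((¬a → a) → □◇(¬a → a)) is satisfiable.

Unsatisfiable

1. ¬((¬a → a) → □◇(¬a → a)), u
2. ¬a → a, u
3. ¬□◇(¬a → a), u
4. a, u
5. ¬◇(¬a → a), v
6. ¬(¬a → a), u
7. ¬a, u
Accessibility: uRu, uRv, vRu, vRv
Branch closes: a and ¬a both at u.
Every branch closes; the branch above is one of them.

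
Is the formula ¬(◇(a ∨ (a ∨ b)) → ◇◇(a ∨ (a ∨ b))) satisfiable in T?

Unsatisfiable (every branch closes)

1. ¬(◇(a ∨ (a ∨ b)) → ◇◇(a ∨ (a ∨ b))), u
2. ◇(a ∨ (a ∨ b)), u
3. ¬◇◇(a ∨ (a ∨ b)), u
4. ¬◇(a ∨ (a ∨ b)), u
5. ¬(a ∨ (a ∨ b)), u
6. ¬a, u
7. ¬(a ∨ b), u
8. ¬b, u
9. a ∨ (a ∨ b), v
10. ¬◇(a ∨ (a ∨ b)), v
11. ¬(a ∨ (a ∨ b)), v
12. ¬a, v
13. ¬(a ∨ b), v
14. ¬b, v
15. a ∨ b, v
16. b, v
Accessibility: uRu, uRv, vRv
Branch closes: b and ¬b both at v.
(One branch shown.) All branches close.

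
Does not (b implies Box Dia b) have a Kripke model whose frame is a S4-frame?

Satisfiable (open branch found)

1. not (b implies Box Dia b), 0
2. b, 0
3. not Box Dia b, 0
4. not Dia b, 1
5. not b, 1
Accessibility: 0R0, 0R1, 1R1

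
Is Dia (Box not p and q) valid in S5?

Not valid

Tableau for the negation not Dia (Box not p and q):
1. not Dia (Box not p and q), w0
2. not (Box not p and q), w0
3. not q, w0
Accessibility: w0Rw0
The negation has an open branch (countermodel exists).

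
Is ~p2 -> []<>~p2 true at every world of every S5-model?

Valid

Tableau for the negation ~(~p2 -> []<>~p2):
1. ~(~p2 -> []<>~p2), w0
2. ~p2, w0   [~->-rule on 1]
3. ~[]<>~p2, w0   [~->-rule on 1]
4. ~<>~p2, w1   [~[]-rule on 3: fresh world w1, w0Rw1]
5. p2, w0   [~<>-rule on 4 via w1Rw0]
Accessibility: w0Rw0, w0Rw1, w1Rw0, w1Rw1
Branch closes: p2 and ~p2 both at w0.
All branches of the negation close; one closing branch shown above.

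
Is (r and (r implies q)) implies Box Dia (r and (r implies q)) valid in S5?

Tableau for the negation not ((r and (r implies q)) implies Box Dia (r and (r implies q))):
1. not ((r and (r implies q)) implies Box Dia (r and (r implies q))), w0
2. r and (r implies q), w0   [neg-implies-rule on 1]
3. not Box Dia (r and (r implies q)), w0   [neg-implies-rule on 1]
4. r, w0   [and-rule on 2]
5. r implies q, w0   [and-rule on 2]
6. q, w0   [implies-rule on 5 (branches; this branch)]
7. not Dia (r and (r implies q)), w1   [neg-Box-rule on 3: fresh world w1, w0Rw1]
8. not (r and (r implies q)), w0   [neg-Dia-rule on 7 via w1Rw0]
9. not (r and (r implies q)), w1   [neg-Dia-rule on 7 via w1Rw1]
10. not (r implies q), w0   [neg-and-rule on 8 (branches; this branch)]
11. not q, w0   [neg-implies-rule on 10]
Accessibility: w0Rw0, w0Rw1, w1Rw0, w1Rw1
Branch closes: q and not q both at w0.
All branches of the negation close; one closing branch shown above.

Yes, valid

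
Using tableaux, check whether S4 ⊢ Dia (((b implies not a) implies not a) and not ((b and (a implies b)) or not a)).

Tableau for the negation not Dia (((b implies not a) implies not a) and not ((b and (a implies b)) or not a)):
1. not Dia (((b implies not a) implies not a) and not ((b and (a implies b)) or not a)), w0
2. not (((b implies not a) implies not a) and not ((b and (a implies b)) or not a)), w0
3. (b and (a implies b)) or not a, w0
4. not a, w0
Accessibility: w0Rw0
The negation has an open branch (countermodel exists).

No, not valid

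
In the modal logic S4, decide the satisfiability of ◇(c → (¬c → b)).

1. ◇(c → (¬c → b)), 0
2. c → (¬c → b), 1
3. ¬c → b, 1
4. b, 1
Accessibility: 0R0, 0R1, 1R1

Satisfiable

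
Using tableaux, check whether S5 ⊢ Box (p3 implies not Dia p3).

No, not valid

Tableau for the negation not Box (p3 implies not Dia p3):
1. not Box (p3 implies not Dia p3), 0
2. not (p3 implies not Dia p3), 1   [neg-Box-rule on 1: fresh world 1, 0R1]
3. p3, 1   [neg-implies-rule on 2]
4. Dia p3, 1   [neg-implies-rule on 2]
5. p3, 2   [Dia-rule on 4: fresh world 2, 1R2]
Accessibility: 0R0, 0R1, 0R2, 1R0, 1R1, 1R2, 2R0, 2R1, 2R2
The negation has an open branch (countermodel exists).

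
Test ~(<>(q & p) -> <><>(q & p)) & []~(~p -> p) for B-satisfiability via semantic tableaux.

No, unsatisfiable

1. ~(<>(q & p) -> <><>(q & p)) & []~(~p -> p), u
2. ~(<>(q & p) -> <><>(q & p)), u   [&-rule on 1]
3. []~(~p -> p), u   [&-rule on 1]
4. <>(q & p), u   [~->-rule on 2]
5. ~<><>(q & p), u   [~->-rule on 2]
6. ~(~p -> p), u   [[]-rule on 3 via uRu]
7. ~p, u   [~->-rule on 6]
8. ~<>(q & p), u   [~<>-rule on 5 via uRu]
9. ~(q & p), u   [~<>-rule on 8 via uRu]
10. q & p, v   [<>-rule on 4: fresh world v, uRv]
11. q, v   [&-rule on 10]
12. p, v   [&-rule on 10]
13. ~(~p -> p), v   [[]-rule on 3 via uRv]
14. ~p, v   [~->-rule on 13]
Accessibility: uRu, uRv, vRu, vRv
Branch closes: p and ~p both at v.
Every branch closes; the branch above is one of them.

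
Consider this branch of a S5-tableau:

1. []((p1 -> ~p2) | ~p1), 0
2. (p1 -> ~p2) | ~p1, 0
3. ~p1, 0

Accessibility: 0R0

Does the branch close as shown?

There is no literal clash: for every atom and world, at most one sign appears.

Open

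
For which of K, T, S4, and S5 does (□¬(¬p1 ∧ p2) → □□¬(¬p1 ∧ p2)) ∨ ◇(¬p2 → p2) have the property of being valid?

S4, S5

T-tableau for the negation ¬((□¬(¬p1 ∧ p2) → □□¬(¬p1 ∧ p2)) ∨ ◇(¬p2 → p2)):
1. ¬((□¬(¬p1 ∧ p2) → □□¬(¬p1 ∧ p2)) ∨ ◇(¬p2 → p2)), w0
2. ¬(□¬(¬p1 ∧ p2) → □□¬(¬p1 ∧ p2)), w0
3. ¬◇(¬p2 → p2), w0
4. □¬(¬p1 ∧ p2), w0
5. ¬□□¬(¬p1 ∧ p2), w0
6. ¬(¬p2 → p2), w0
7. ¬p2, w0
8. ¬(¬p1 ∧ p2), w0
9. ¬□¬(¬p1 ∧ p2), w1
10. ¬(¬p2 → p2), w1
11. ¬p2, w1
12. ¬(¬p1 ∧ p2), w1
13. ¬p1 ∧ p2, w2
14. ¬p1, w2
15. p2, w2
Accessibility: w0Rw0, w0Rw1, w1Rw1, w1Rw2, w2Rw2
Complete open branch: countermodel on a T-frame, so not valid in T, nor in K (the same frame is also a K-frame).
S4-tableau for the negation ¬((□¬(¬p1 ∧ p2) → □□¬(¬p1 ∧ p2)) ∨ ◇(¬p2 → p2)):
1. ¬((□¬(¬p1 ∧ p2) → □□¬(¬p1 ∧ p2)) ∨ ◇(¬p2 → p2)), w0
2. ¬(□¬(¬p1 ∧ p2) → □□¬(¬p1 ∧ p2)), w0
3. ¬◇(¬p2 → p2), w0
4. □¬(¬p1 ∧ p2), w0
5. ¬□□¬(¬p1 ∧ p2), w0
6. ¬(¬p2 → p2), w0
7. ¬p2, w0
8. ¬(¬p1 ∧ p2), w0
9. ¬□¬(¬p1 ∧ p2), w1
10. ¬(¬p2 → p2), w1
11. ¬p2, w1
12. ¬(¬p1 ∧ p2), w1
13. ¬p1 ∧ p2, w2
14. ¬p1, w2
15. p2, w2
16. ¬(¬p2 → p2), w2
17. ¬p2, w2
Accessibility: w0Rw0, w0Rw1, w0Rw2, w1Rw1, w1Rw2, w2Rw2
Branch closes: p2 and ¬p2 both at w2.
Every branch closes (one shown): valid in S4, hence also in S5 (every theorem of S4 is a theorem of S5).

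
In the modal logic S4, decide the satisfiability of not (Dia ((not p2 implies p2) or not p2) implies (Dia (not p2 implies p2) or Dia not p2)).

1. not (Dia ((not p2 implies p2) or not p2) implies (Dia (not p2 implies p2) or Dia not p2)), 0
2. Dia ((not p2 implies p2) or not p2), 0   [neg-implies-rule on 1]
3. not (Dia (not p2 implies p2) or Dia not p2), 0   [neg-implies-rule on 1]
4. not Dia (not p2 implies p2), 0   [neg-or-rule on 3]
5. not Dia not p2, 0   [neg-or-rule on 3]
6. not (not p2 implies p2), 0   [neg-Dia-rule on 4 via 0R0]
7. not p2, 0   [neg-implies-rule on 6]
8. p2, 0   [neg-Dia-rule on 5 via 0R0]
Accessibility: 0R0
Branch closes: p2 and not p2 both at 0.
Every branch closes; the branch above is one of them.

No, unsatisfiable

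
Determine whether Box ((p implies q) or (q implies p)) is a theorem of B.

Valid

Tableau for the negation not Box ((p implies q) or (q implies p)):
1. not Box ((p implies q) or (q implies p)), w0
2. not ((p implies q) or (q implies p)), w1   [neg-Box-rule on 1: fresh world w1, w0Rw1]
3. not (p implies q), w1   [neg-or-rule on 2]
4. not (q implies p), w1   [neg-or-rule on 2]
5. p, w1   [neg-implies-rule on 3]
6. not q, w1   [neg-implies-rule on 3]
7. q, w1   [neg-implies-rule on 4]
8. not p, w1   [neg-implies-rule on 4]
Accessibility: w0Rw0, w0Rw1, w1Rw0, w1Rw1
Branch closes: q and not q both at w1.
Every branch of the negation's tableau closes; the branch above is one of them.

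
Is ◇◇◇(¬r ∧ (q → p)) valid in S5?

Tableau for the negation ¬◇◇◇(¬r ∧ (q → p)):
1. ¬◇◇◇(¬r ∧ (q → p)), 0
2. ¬◇◇(¬r ∧ (q → p)), 0
3. ¬◇(¬r ∧ (q → p)), 0
4. ¬(¬r ∧ (q → p)), 0
5. ¬(q → p), 0
6. q, 0
7. ¬p, 0
Accessibility: 0R0
The negation has an open branch (countermodel exists).

Invalid (countermodel exists)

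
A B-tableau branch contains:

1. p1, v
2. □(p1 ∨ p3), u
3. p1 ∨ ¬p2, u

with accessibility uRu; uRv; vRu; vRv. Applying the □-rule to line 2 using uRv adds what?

p1 ∨ p3, v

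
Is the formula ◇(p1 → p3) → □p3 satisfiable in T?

1. ◇(p1 → p3) → □p3, u
2. □p3, u
3. p3, u
Accessibility: uRu

Satisfiable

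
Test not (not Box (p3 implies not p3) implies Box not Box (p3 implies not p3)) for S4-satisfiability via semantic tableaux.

Satisfiable

1. not (not Box (p3 implies not p3) implies Box not Box (p3 implies not p3)), 0
2. not Box (p3 implies not p3), 0   [neg-implies-rule on 1]
3. not Box not Box (p3 implies not p3), 0   [neg-implies-rule on 1]
4. not (p3 implies not p3), 1   [neg-Box-rule on 2: fresh world 1, 0R1]
5. p3, 1   [neg-implies-rule on 4]
6. Box (p3 implies not p3), 2   [neg-Box-rule on 3: fresh world 2, 0R2]
7. p3 implies not p3, 2   [Box-rule on 6 via 2R2]
8. not p3, 2   [implies-rule on 7 (branches; this branch)]
Accessibility: 0R0, 0R1, 0R2, 1R1, 2R2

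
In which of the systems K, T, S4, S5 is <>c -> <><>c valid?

T-tableau for the negation ~(<>c -> <><>c):
1. ~(<>c -> <><>c), 0
2. <>c, 0
3. ~<><>c, 0
4. ~<>c, 0
5. ~c, 0
6. c, 1
7. ~<>c, 1
8. ~c, 1
Accessibility: 0R0, 0R1, 1R1
Branch closes: c and ~c both at 1.
Every branch closes (one shown): valid in T, hence also in S4, S5 (every theorem of T is a theorem of S4 and S5).
K-tableau for the negation ~(<>c -> <><>c):
1. ~(<>c -> <><>c), 0
2. <>c, 0
3. ~<><>c, 0
4. c, 1
5. ~<>c, 1
Accessibility: 0R1
Complete open branch: countermodel on a K-frame, so not valid in K.

T, S4, S5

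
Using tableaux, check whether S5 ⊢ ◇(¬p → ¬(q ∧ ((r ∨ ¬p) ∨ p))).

Tableau for the negation ¬◇(¬p → ¬(q ∧ ((r ∨ ¬p) ∨ p))):
1. ¬◇(¬p → ¬(q ∧ ((r ∨ ¬p) ∨ p))), w0
2. ¬(¬p → ¬(q ∧ ((r ∨ ¬p) ∨ p))), w0
3. ¬p, w0
4. q ∧ ((r ∨ ¬p) ∨ p), w0
5. q, w0
6. (r ∨ ¬p) ∨ p, w0
7. r ∨ ¬p, w0
Accessibility: w0Rw0
The negation has an open branch (countermodel exists).

No, not valid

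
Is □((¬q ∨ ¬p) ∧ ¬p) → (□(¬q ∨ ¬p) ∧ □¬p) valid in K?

Valid in K

Tableau for the negation ¬(□((¬q ∨ ¬p) ∧ ¬p) → (□(¬q ∨ ¬p) ∧ □¬p)):
1. ¬(□((¬q ∨ ¬p) ∧ ¬p) → (□(¬q ∨ ¬p) ∧ □¬p)), u
2. □((¬q ∨ ¬p) ∧ ¬p), u
3. ¬(□(¬q ∨ ¬p) ∧ □¬p), u
4. ¬□(¬q ∨ ¬p), u
5. ¬(¬q ∨ ¬p), v
6. q, v
7. p, v
8. (¬q ∨ ¬p) ∧ ¬p, v
9. ¬q ∨ ¬p, v
10. ¬p, v
Accessibility: uRv
Branch closes: p and ¬p both at v.
All branches of the negation close; one closing branch shown above.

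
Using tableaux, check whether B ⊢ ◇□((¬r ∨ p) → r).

Tableau for the negation ¬◇□((¬r ∨ p) → r):
1. ¬◇□((¬r ∨ p) → r), 0
2. ¬□((¬r ∨ p) → r), 0   [¬◇-rule on 1 via 0R0]
3. ¬((¬r ∨ p) → r), 1   [¬□-rule on 2: fresh world 1, 0R1]
4. ¬r ∨ p, 1   [¬→-rule on 3]
5. ¬r, 1   [¬→-rule on 3]
6. ¬□((¬r ∨ p) → r), 1   [¬◇-rule on 1 via 0R1]
7. p, 1   [∨-rule on 4 (branches; this branch)]
8. ¬((¬r ∨ p) → r), 2   [¬□-rule on 6: fresh world 2, 1R2]
9. ¬r ∨ p, 2   [¬→-rule on 8]
10. ¬r, 2   [¬→-rule on 8]
11. p, 2   [∨-rule on 9 (branches; this branch)]
Accessibility: 0R0, 0R1, 1R0, 1R1, 1R2, 2R1, 2R2
The negation has an open branch (countermodel exists).

Invalid (countermodel exists)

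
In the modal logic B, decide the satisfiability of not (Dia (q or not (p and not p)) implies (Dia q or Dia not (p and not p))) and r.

Unsatisfiable

1. not (Dia (q or not (p and not p)) implies (Dia q or Dia not (p and not p))) and r, u
2. not (Dia (q or not (p and not p)) implies (Dia q or Dia not (p and not p))), u   [and-rule on 1]
3. r, u   [and-rule on 1]
4. Dia (q or not (p and not p)), u   [neg-implies-rule on 2]
5. not (Dia q or Dia not (p and not p)), u   [neg-implies-rule on 2]
6. not Dia q, u   [neg-or-rule on 5]
7. not Dia not (p and not p), u   [neg-or-rule on 5]
8. not q, u   [neg-Dia-rule on 6 via uRu]
9. p and not p, u   [neg-Dia-rule on 7 via uRu]
10. p, u   [and-rule on 9]
11. not p, u   [and-rule on 9]
Accessibility: uRu
Branch closes: p and not p both at u.
(One branch shown.) All branches close.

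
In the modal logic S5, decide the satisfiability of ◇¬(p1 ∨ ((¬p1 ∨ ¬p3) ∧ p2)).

1. ◇¬(p1 ∨ ((¬p1 ∨ ¬p3) ∧ p2)), u
2. ¬(p1 ∨ ((¬p1 ∨ ¬p3) ∧ p2)), v   [◇-rule on 1: fresh world v, uRv]
3. ¬p1, v   [¬∨-rule on 2]
4. ¬((¬p1 ∨ ¬p3) ∧ p2), v   [¬∨-rule on 2]
5. ¬p2, v   [¬∧-rule on 4 (branches; this branch)]
Accessibility: uRu, uRv, vRu, vRv

Satisfiable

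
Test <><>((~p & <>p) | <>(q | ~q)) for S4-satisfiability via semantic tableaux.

Yes, satisfiable

1. <><>((~p & <>p) | <>(q | ~q)), u
2. <>((~p & <>p) | <>(q | ~q)), v
3. (~p & <>p) | <>(q | ~q), w
4. <>(q | ~q), w
5. q | ~q, x
6. ~q, x
Accessibility: uRu, uRv, uRw, uRx, vRv, vRw, vRx, wRw, wRx, xRx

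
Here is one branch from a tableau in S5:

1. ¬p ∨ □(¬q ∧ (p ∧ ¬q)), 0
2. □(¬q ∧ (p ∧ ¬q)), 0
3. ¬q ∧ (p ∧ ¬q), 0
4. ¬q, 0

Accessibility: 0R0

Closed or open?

Not closed

No world carries both an atom and its negation.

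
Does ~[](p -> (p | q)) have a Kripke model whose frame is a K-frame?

No, unsatisfiable

1. ~[](p -> (p | q)), 0
2. ~(p -> (p | q)), 1
3. p, 1
4. ~(p | q), 1
5. ~p, 1
6. ~q, 1
Accessibility: 0R1
Branch closes: p and ~p both at 1.
(One branch shown.) All branches close.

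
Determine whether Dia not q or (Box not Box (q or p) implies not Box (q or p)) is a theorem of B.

Valid in B

Tableau for the negation not (Dia not q or (Box not Box (q or p) implies not Box (q or p))):
1. not (Dia not q or (Box not Box (q or p) implies not Box (q or p))), 0
2. not Dia not q, 0   [neg-or-rule on 1]
3. not (Box not Box (q or p) implies not Box (q or p)), 0   [neg-or-rule on 1]
4. Box not Box (q or p), 0   [neg-implies-rule on 3]
5. Box (q or p), 0   [neg-implies-rule on 3]
6. q, 0   [neg-Dia-rule on 2 via 0R0]
7. not Box (q or p), 0   [Box-rule on 4 via 0R0]
8. q or p, 0   [Box-rule on 5 via 0R0]
9. p, 0   [or-rule on 8 (branches; this branch)]
10. not (q or p), 1   [neg-Box-rule on 7: fresh world 1, 0R1]
11. not q, 1   [neg-or-rule on 10]
12. not p, 1   [neg-or-rule on 10]
13. q, 1   [neg-Dia-rule on 2 via 0R1]
Accessibility: 0R0, 0R1, 1R0, 1R1
Branch closes: q and not q both at 1.
All branches of the negation close; one closing branch shown above.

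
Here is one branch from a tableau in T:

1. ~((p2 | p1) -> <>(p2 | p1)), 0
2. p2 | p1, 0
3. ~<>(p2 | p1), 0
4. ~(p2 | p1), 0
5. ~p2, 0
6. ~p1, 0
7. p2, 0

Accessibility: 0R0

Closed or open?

Closed

Both p2 and ~p2 appear at 0.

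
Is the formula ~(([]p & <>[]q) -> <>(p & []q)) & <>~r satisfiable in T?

1. ~(([]p & <>[]q) -> <>(p & []q)) & <>~r, 0
2. ~(([]p & <>[]q) -> <>(p & []q)), 0
3. <>~r, 0
4. []p & <>[]q, 0
5. ~<>(p & []q), 0
6. []p, 0
7. <>[]q, 0
8. ~(p & []q), 0
9. p, 0
10. ~[]q, 0
11. ~r, 1
12. ~(p & []q), 1
13. p, 1
14. ~[]q, 1
15. []q, 2
16. ~(p & []q), 2
17. p, 2
18. q, 2
19. ~[]q, 2
20. ~q, 3
21. ~(p & []q), 3
22. p, 3
23. ~[]q, 3
24. ~q, 4
25. ~q, 5
26. q, 5
Accessibility: 0R0, 0R1, 0R2, 0R3, 1R1, 1R4, 2R2, 2R5, 3R3, 4R4, 5R5
Branch closes: q and ~q both at 5.
(One branch shown.) All branches close.

No, unsatisfiable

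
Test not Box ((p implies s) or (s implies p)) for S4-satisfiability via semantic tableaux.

Unsatisfiable

1. not Box ((p implies s) or (s implies p)), w0
2. not ((p implies s) or (s implies p)), w1   [neg-Box-rule on 1: fresh world w1, w0Rw1]
3. not (p implies s), w1   [neg-or-rule on 2]
4. not (s implies p), w1   [neg-or-rule on 2]
5. p, w1   [neg-implies-rule on 3]
6. not s, w1   [neg-implies-rule on 3]
7. s, w1   [neg-implies-rule on 4]
8. not p, w1   [neg-implies-rule on 4]
Accessibility: w0Rw0, w0Rw1, w1Rw1
Branch closes: s and not s both at w1.
Every branch closes; the branch above is one of them.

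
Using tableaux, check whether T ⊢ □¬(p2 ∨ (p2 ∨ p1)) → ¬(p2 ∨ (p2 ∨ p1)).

Yes, valid

Tableau for the negation ¬(□¬(p2 ∨ (p2 ∨ p1)) → ¬(p2 ∨ (p2 ∨ p1))):
1. ¬(□¬(p2 ∨ (p2 ∨ p1)) → ¬(p2 ∨ (p2 ∨ p1))), u
2. □¬(p2 ∨ (p2 ∨ p1)), u
3. p2 ∨ (p2 ∨ p1), u
4. ¬(p2 ∨ (p2 ∨ p1)), u
5. ¬p2, u
6. ¬(p2 ∨ p1), u
7. ¬p1, u
8. p2 ∨ p1, u
9. p1, u
Accessibility: uRu
Branch closes: p1 and ¬p1 both at u.
Every branch of the negation's tableau closes; the branch above is one of them.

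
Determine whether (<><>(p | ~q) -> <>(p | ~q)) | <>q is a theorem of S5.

Tableau for the negation ~((<><>(p | ~q) -> <>(p | ~q)) | <>q):
1. ~((<><>(p | ~q) -> <>(p | ~q)) | <>q), u
2. ~(<><>(p | ~q) -> <>(p | ~q)), u
3. ~<>q, u
4. <><>(p | ~q), u
5. ~<>(p | ~q), u
6. ~q, u
7. ~(p | ~q), u
8. ~p, u
9. q, u
Accessibility: uRu
Branch closes: q and ~q both at u.
Every branch of the negation's tableau closes; the branch above is one of them.

Valid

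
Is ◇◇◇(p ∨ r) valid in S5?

No, not valid

Tableau for the negation ¬◇◇◇(p ∨ r):
1. ¬◇◇◇(p ∨ r), u
2. ¬◇◇(p ∨ r), u
3. ¬◇(p ∨ r), u
4. ¬(p ∨ r), u
5. ¬p, u
6. ¬r, u
Accessibility: uRu
The negation has an open branch (countermodel exists).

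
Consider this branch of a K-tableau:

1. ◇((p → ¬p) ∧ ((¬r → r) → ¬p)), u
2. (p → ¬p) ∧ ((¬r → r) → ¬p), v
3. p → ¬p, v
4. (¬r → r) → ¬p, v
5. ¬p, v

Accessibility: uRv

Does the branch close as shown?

No, open

No atom appears with both signs at the same world.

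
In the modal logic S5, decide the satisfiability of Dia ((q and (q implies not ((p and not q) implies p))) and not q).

No, unsatisfiable

1. Dia ((q and (q implies not ((p and not q) implies p))) and not q), w0
2. (q and (q implies not ((p and not q) implies p))) and not q, w1   [Dia-rule on 1: fresh world w1, w0Rw1]
3. q and (q implies not ((p and not q) implies p)), w1   [and-rule on 2]
4. not q, w1   [and-rule on 2]
5. q, w1   [and-rule on 3]
6. q implies not ((p and not q) implies p), w1   [and-rule on 3]
Accessibility: w0Rw0, w0Rw1, w1Rw0, w1Rw1
Branch closes: q and not q both at w1.
(One branch shown.) All branches close.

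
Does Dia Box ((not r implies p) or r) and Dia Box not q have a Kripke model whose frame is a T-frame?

Satisfiable (open branch found)

1. Dia Box ((not r implies p) or r) and Dia Box not q, w0
2. Dia Box ((not r implies p) or r), w0   [and-rule on 1]
3. Dia Box not q, w0   [and-rule on 1]
4. Box ((not r implies p) or r), w1   [Dia-rule on 2: fresh world w1, w0Rw1]
5. (not r implies p) or r, w1   [Box-rule on 4 via w1Rw1]
6. r, w1   [or-rule on 5 (branches; this branch)]
7. Box not q, w2   [Dia-rule on 3: fresh world w2, w0Rw2]
8. not q, w2   [Box-rule on 7 via w2Rw2]
Accessibility: w0Rw0, w0Rw1, w0Rw2, w1Rw1, w2Rw2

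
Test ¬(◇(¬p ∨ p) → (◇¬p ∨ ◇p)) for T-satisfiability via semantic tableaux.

1. ¬(◇(¬p ∨ p) → (◇¬p ∨ ◇p)), 0
2. ◇(¬p ∨ p), 0
3. ¬(◇¬p ∨ ◇p), 0
4. ¬◇¬p, 0
5. ¬◇p, 0
6. p, 0
7. ¬p, 0
Accessibility: 0R0
Branch closes: p and ¬p both at 0.
(One branch shown.) All branches close.

No, unsatisfiable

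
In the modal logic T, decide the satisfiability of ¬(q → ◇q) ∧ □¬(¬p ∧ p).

Unsatisfiable

1. ¬(q → ◇q) ∧ □¬(¬p ∧ p), w0
2. ¬(q → ◇q), w0
3. □¬(¬p ∧ p), w0
4. q, w0
5. ¬◇q, w0
6. ¬(¬p ∧ p), w0
7. ¬q, w0
Accessibility: w0Rw0
Branch closes: q and ¬q both at w0.
Every branch closes; the branch above is one of them.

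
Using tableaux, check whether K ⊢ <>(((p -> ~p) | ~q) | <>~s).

Tableau for the negation ~<>(((p -> ~p) | ~q) | <>~s):
1. ~<>(((p -> ~p) | ~q) | <>~s), u
The negation has an open branch (countermodel exists).

No, not valid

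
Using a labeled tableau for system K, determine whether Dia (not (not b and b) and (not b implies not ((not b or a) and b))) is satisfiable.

1. Dia (not (not b and b) and (not b implies not ((not b or a) and b))), w0
2. not (not b and b) and (not b implies not ((not b or a) and b)), w1
3. not (not b and b), w1
4. not b implies not ((not b or a) and b), w1
5. not b, w1
6. not ((not b or a) and b), w1
Accessibility: w0Rw1

Yes, satisfiable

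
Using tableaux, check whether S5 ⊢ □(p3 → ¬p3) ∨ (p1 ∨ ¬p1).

Tableau for the negation ¬(□(p3 → ¬p3) ∨ (p1 ∨ ¬p1)):
1. ¬(□(p3 → ¬p3) ∨ (p1 ∨ ¬p1)), 0
2. ¬□(p3 → ¬p3), 0
3. ¬(p1 ∨ ¬p1), 0
4. ¬p1, 0
5. p1, 0
Accessibility: 0R0
Branch closes: p1 and ¬p1 both at 0.
All branches of the negation close; one closing branch shown above.

Yes, valid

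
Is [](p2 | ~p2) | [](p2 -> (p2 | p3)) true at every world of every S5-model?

Valid in S5

Tableau for the negation ~([](p2 | ~p2) | [](p2 -> (p2 | p3))):
1. ~([](p2 | ~p2) | [](p2 -> (p2 | p3))), 0
2. ~[](p2 | ~p2), 0
3. ~[](p2 -> (p2 | p3)), 0
4. ~(p2 | ~p2), 1
5. ~p2, 1
6. p2, 1
Accessibility: 0R0, 0R1, 1R0, 1R1
Branch closes: p2 and ~p2 both at 1.
Every branch of the negation's tableau closes; the branch above is one of them.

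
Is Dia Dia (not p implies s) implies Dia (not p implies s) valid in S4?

Tableau for the negation not (Dia Dia (not p implies s) implies Dia (not p implies s)):
1. not (Dia Dia (not p implies s) implies Dia (not p implies s)), w0
2. Dia Dia (not p implies s), w0   [neg-implies-rule on 1]
3. not Dia (not p implies s), w0   [neg-implies-rule on 1]
4. not (not p implies s), w0   [neg-Dia-rule on 3 via w0Rw0]
5. not p, w0   [neg-implies-rule on 4]
6. not s, w0   [neg-implies-rule on 4]
7. Dia (not p implies s), w1   [Dia-rule on 2: fresh world w1, w0Rw1]
8. not (not p implies s), w1   [neg-Dia-rule on 3 via w0Rw1]
9. not p, w1   [neg-implies-rule on 8]
10. not s, w1   [neg-implies-rule on 8]
11. not p implies s, w2   [Dia-rule on 7: fresh world w2, w1Rw2]
12. not (not p implies s), w2   [neg-Dia-rule on 3 via w0Rw2]
13. not p, w2   [neg-implies-rule on 12]
14. not s, w2   [neg-implies-rule on 12]
15. s, w2   [implies-rule on 11 (branches; this branch)]
Accessibility: w0Rw0, w0Rw1, w0Rw2, w1Rw1, w1Rw2, w2Rw2
Branch closes: s and not s both at w2.
Every branch of the negation's tableau closes; the branch above is one of them.

Valid in S4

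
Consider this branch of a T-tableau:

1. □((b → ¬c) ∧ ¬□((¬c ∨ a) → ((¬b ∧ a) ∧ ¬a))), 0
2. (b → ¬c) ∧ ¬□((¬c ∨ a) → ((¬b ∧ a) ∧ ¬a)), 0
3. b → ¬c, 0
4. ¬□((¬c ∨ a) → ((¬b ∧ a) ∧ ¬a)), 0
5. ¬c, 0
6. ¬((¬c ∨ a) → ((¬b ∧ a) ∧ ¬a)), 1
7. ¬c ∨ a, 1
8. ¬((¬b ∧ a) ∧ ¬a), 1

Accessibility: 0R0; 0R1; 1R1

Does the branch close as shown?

No world carries both an atom and its negation.

Open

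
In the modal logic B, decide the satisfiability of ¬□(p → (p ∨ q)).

No, unsatisfiable

1. ¬□(p → (p ∨ q)), w0
2. ¬(p → (p ∨ q)), w1
3. p, w1
4. ¬(p ∨ q), w1
5. ¬p, w1
6. ¬q, w1
Accessibility: w0Rw0, w0Rw1, w1Rw0, w1Rw1
Branch closes: p and ¬p both at w1.
(One branch shown.) All branches close.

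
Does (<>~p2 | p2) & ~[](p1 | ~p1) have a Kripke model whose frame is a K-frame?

Unsatisfiable (every branch closes)

1. (<>~p2 | p2) & ~[](p1 | ~p1), 0
2. <>~p2 | p2, 0
3. ~[](p1 | ~p1), 0
4. p2, 0
5. ~(p1 | ~p1), 1
6. ~p1, 1
7. p1, 1
Accessibility: 0R1
Branch closes: p1 and ~p1 both at 1.
All branches of the tableau close; one closing branch shown above.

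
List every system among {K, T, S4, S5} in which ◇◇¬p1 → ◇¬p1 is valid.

S4, S5

T-tableau for the negation ¬(◇◇¬p1 → ◇¬p1):
1. ¬(◇◇¬p1 → ◇¬p1), w0
2. ◇◇¬p1, w0
3. ¬◇¬p1, w0
4. p1, w0
5. ◇¬p1, w1
6. p1, w1
7. ¬p1, w2
Accessibility: w0Rw0, w0Rw1, w1Rw1, w1Rw2, w2Rw2
Complete open branch: countermodel on a T-frame, so not valid in T, nor in K (the same frame is also a K-frame).
S4-tableau for the negation ¬(◇◇¬p1 → ◇¬p1):
1. ¬(◇◇¬p1 → ◇¬p1), w0
2. ◇◇¬p1, w0
3. ¬◇¬p1, w0
4. p1, w0
5. ◇¬p1, w1
6. p1, w1
7. ¬p1, w2
8. p1, w2
Accessibility: w0Rw0, w0Rw1, w0Rw2, w1Rw1, w1Rw2, w2Rw2
Branch closes: p1 and ¬p1 both at w2.
Every branch closes (one shown): valid in S4, hence also in S5 (every theorem of S4 is a theorem of S5).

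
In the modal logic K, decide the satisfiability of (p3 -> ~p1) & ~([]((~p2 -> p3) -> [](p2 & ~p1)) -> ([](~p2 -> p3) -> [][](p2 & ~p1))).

Unsatisfiable

1. (p3 -> ~p1) & ~([]((~p2 -> p3) -> [](p2 & ~p1)) -> ([](~p2 -> p3) -> [][](p2 & ~p1))), w0
2. p3 -> ~p1, w0
3. ~([]((~p2 -> p3) -> [](p2 & ~p1)) -> ([](~p2 -> p3) -> [][](p2 & ~p1))), w0
4. []((~p2 -> p3) -> [](p2 & ~p1)), w0
5. ~([](~p2 -> p3) -> [][](p2 & ~p1)), w0
6. [](~p2 -> p3), w0
7. ~[][](p2 & ~p1), w0
8. ~p1, w0
9. ~[](p2 & ~p1), w1
10. (~p2 -> p3) -> [](p2 & ~p1), w1
11. ~p2 -> p3, w1
12. [](p2 & ~p1), w1
13. p3, w1
14. ~(p2 & ~p1), w2
15. p2 & ~p1, w2
16. p2, w2
17. ~p1, w2
18. p1, w2
Accessibility: w0Rw1, w1Rw2
Branch closes: p1 and ~p1 both at w2.
(One branch shown.) All branches close.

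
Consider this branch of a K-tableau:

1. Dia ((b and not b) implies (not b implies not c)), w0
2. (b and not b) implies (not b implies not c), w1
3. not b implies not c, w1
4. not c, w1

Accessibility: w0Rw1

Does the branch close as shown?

No atom appears with both signs at the same world.

Not closed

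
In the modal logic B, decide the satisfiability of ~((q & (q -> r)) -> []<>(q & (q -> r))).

1. ~((q & (q -> r)) -> []<>(q & (q -> r))), w0
2. q & (q -> r), w0
3. ~[]<>(q & (q -> r)), w0
4. q, w0
5. q -> r, w0
6. r, w0
7. ~<>(q & (q -> r)), w1
8. ~(q & (q -> r)), w0
9. ~(q & (q -> r)), w1
10. ~(q -> r), w0
11. ~r, w0
Accessibility: w0Rw0, w0Rw1, w1Rw0, w1Rw1
Branch closes: r and ~r both at w0.
(One branch shown.) All branches close.

Unsatisfiable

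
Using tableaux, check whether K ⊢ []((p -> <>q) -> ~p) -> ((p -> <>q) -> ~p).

Tableau for the negation ~([]((p -> <>q) -> ~p) -> ((p -> <>q) -> ~p)):
1. ~([]((p -> <>q) -> ~p) -> ((p -> <>q) -> ~p)), 0
2. []((p -> <>q) -> ~p), 0
3. ~((p -> <>q) -> ~p), 0
4. p -> <>q, 0
5. p, 0
6. <>q, 0
7. q, 1
8. (p -> <>q) -> ~p, 1
9. ~p, 1
Accessibility: 0R1
The negation has an open branch (countermodel exists).

No, not valid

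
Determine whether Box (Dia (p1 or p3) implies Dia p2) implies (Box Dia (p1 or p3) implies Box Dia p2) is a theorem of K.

Tableau for the negation not (Box (Dia (p1 or p3) implies Dia p2) implies (Box Dia (p1 or p3) implies Box Dia p2)):
1. not (Box (Dia (p1 or p3) implies Dia p2) implies (Box Dia (p1 or p3) implies Box Dia p2)), w0
2. Box (Dia (p1 or p3) implies Dia p2), w0
3. not (Box Dia (p1 or p3) implies Box Dia p2), w0
4. Box Dia (p1 or p3), w0
5. not Box Dia p2, w0
6. not Dia p2, w1
7. Dia (p1 or p3) implies Dia p2, w1
8. Dia (p1 or p3), w1
9. Dia p2, w1
10. p1 or p3, w2
11. not p2, w2
12. p3, w2
13. p2, w3
14. not p2, w3
Accessibility: w0Rw1, w1Rw2, w1Rw3
Branch closes: p2 and not p2 both at w3.
All branches of the negation close; one closing branch shown above.

Valid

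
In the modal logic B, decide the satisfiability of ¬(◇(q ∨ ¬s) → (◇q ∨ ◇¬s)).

1. ¬(◇(q ∨ ¬s) → (◇q ∨ ◇¬s)), u
2. ◇(q ∨ ¬s), u
3. ¬(◇q ∨ ◇¬s), u
4. ¬◇q, u
5. ¬◇¬s, u
6. ¬q, u
7. s, u
8. q ∨ ¬s, v
9. ¬q, v
10. s, v
11. ¬s, v
Accessibility: uRu, uRv, vRu, vRv
Branch closes: s and ¬s both at v.
All branches of the tableau close; one closing branch shown above.

Unsatisfiable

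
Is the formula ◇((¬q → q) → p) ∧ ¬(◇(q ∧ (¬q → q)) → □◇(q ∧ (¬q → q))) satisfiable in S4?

1. ◇((¬q → q) → p) ∧ ¬(◇(q ∧ (¬q → q)) → □◇(q ∧ (¬q → q))), u
2. ◇((¬q → q) → p), u
3. ¬(◇(q ∧ (¬q → q)) → □◇(q ∧ (¬q → q))), u
4. ◇(q ∧ (¬q → q)), u
5. ¬□◇(q ∧ (¬q → q)), u
6. (¬q → q) → p, v
7. p, v
8. q ∧ (¬q → q), w
9. q, w
10. ¬q → q, w
11. ¬◇(q ∧ (¬q → q)), x
12. ¬(q ∧ (¬q → q)), x
13. ¬(¬q → q), x
14. ¬q, x
Accessibility: uRu, uRv, uRw, uRx, vRv, wRw, xRx

Satisfiable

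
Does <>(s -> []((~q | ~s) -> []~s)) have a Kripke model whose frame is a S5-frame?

Satisfiable (open branch found)

1. <>(s -> []((~q | ~s) -> []~s)), u
2. s -> []((~q | ~s) -> []~s), v
3. []((~q | ~s) -> []~s), v
4. (~q | ~s) -> []~s, u
5. (~q | ~s) -> []~s, v
6. []~s, u
7. ~s, u
8. ~s, v
9. []~s, v
Accessibility: uRu, uRv, vRu, vRv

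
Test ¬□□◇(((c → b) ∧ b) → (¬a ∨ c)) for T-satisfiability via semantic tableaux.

Satisfiable

1. ¬□□◇(((c → b) ∧ b) → (¬a ∨ c)), 0
2. ¬□◇(((c → b) ∧ b) → (¬a ∨ c)), 1
3. ¬◇(((c → b) ∧ b) → (¬a ∨ c)), 2
4. ¬(((c → b) ∧ b) → (¬a ∨ c)), 2
5. (c → b) ∧ b, 2
6. ¬(¬a ∨ c), 2
7. c → b, 2
8. b, 2
9. a, 2
10. ¬c, 2
Accessibility: 0R0, 0R1, 1R1, 1R2, 2R2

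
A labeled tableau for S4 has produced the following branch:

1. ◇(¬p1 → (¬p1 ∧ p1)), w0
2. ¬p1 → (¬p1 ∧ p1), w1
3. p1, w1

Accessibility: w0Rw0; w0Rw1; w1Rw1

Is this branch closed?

There is no literal clash: for every atom and world, at most one sign appears.

Not closed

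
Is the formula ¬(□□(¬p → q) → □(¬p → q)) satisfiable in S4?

1. ¬(□□(¬p → q) → □(¬p → q)), u
2. □□(¬p → q), u
3. ¬□(¬p → q), u
4. □(¬p → q), u
5. ¬p → q, u
6. q, u
7. ¬(¬p → q), v
8. ¬p, v
9. ¬q, v
10. □(¬p → q), v
11. ¬p → q, v
12. q, v
Accessibility: uRu, uRv, vRv
Branch closes: q and ¬q both at v.
Every branch closes; the branch above is one of them.

Unsatisfiable (every branch closes)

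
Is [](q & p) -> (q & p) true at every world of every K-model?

Tableau for the negation ~([](q & p) -> (q & p)):
1. ~([](q & p) -> (q & p)), w0
2. [](q & p), w0
3. ~(q & p), w0
4. ~p, w0
The negation has an open branch (countermodel exists).

No, not valid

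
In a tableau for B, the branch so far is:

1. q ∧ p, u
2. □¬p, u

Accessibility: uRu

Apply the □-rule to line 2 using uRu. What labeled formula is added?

¬p, u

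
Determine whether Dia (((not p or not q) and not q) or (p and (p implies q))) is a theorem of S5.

Not valid

Tableau for the negation not Dia (((not p or not q) and not q) or (p and (p implies q))):
1. not Dia (((not p or not q) and not q) or (p and (p implies q))), u
2. not (((not p or not q) and not q) or (p and (p implies q))), u   [neg-Dia-rule on 1 via uRu]
3. not ((not p or not q) and not q), u   [neg-or-rule on 2]
4. not (p and (p implies q)), u   [neg-or-rule on 2]
5. q, u   [neg-and-rule on 3 (branches; this branch)]
6. not p, u   [neg-and-rule on 4 (branches; this branch)]
Accessibility: uRu
The negation has an open branch (countermodel exists).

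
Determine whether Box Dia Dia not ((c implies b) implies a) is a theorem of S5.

Invalid (countermodel exists)

Tableau for the negation not Box Dia Dia not ((c implies b) implies a):
1. not Box Dia Dia not ((c implies b) implies a), w0
2. not Dia Dia not ((c implies b) implies a), w1   [neg-Box-rule on 1: fresh world w1, w0Rw1]
3. not Dia not ((c implies b) implies a), w0   [neg-Dia-rule on 2 via w1Rw0]
4. not Dia not ((c implies b) implies a), w1   [neg-Dia-rule on 2 via w1Rw1]
5. (c implies b) implies a, w0   [neg-Dia-rule on 3 via w0Rw0]
6. (c implies b) implies a, w1   [neg-Dia-rule on 3 via w0Rw1]
7. a, w0   [implies-rule on 5 (branches; this branch)]
8. a, w1   [implies-rule on 6 (branches; this branch)]
Accessibility: w0Rw0, w0Rw1, w1Rw0, w1Rw1
The negation has an open branch (countermodel exists).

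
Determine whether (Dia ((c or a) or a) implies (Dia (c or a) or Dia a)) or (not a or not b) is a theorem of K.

Yes, valid

Tableau for the negation not ((Dia ((c or a) or a) implies (Dia (c or a) or Dia a)) or (not a or not b)):
1. not ((Dia ((c or a) or a) implies (Dia (c or a) or Dia a)) or (not a or not b)), u
2. not (Dia ((c or a) or a) implies (Dia (c or a) or Dia a)), u
3. not (not a or not b), u
4. Dia ((c or a) or a), u
5. not (Dia (c or a) or Dia a), u
6. a, u
7. b, u
8. not Dia (c or a), u
9. not Dia a, u
10. (c or a) or a, v
11. not (c or a), v
12. not c, v
13. not a, v
14. c or a, v
15. a, v
Accessibility: uRv
Branch closes: a and not a both at v.
Every branch of the negation's tableau closes; the branch above is one of them.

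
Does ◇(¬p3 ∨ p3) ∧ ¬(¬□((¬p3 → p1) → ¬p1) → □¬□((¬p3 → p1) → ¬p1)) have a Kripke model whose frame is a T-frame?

1. ◇(¬p3 ∨ p3) ∧ ¬(¬□((¬p3 → p1) → ¬p1) → □¬□((¬p3 → p1) → ¬p1)), w0
2. ◇(¬p3 ∨ p3), w0   [∧-rule on 1]
3. ¬(¬□((¬p3 → p1) → ¬p1) → □¬□((¬p3 → p1) → ¬p1)), w0   [∧-rule on 1]
4. ¬□((¬p3 → p1) → ¬p1), w0   [¬→-rule on 3]
5. ¬□¬□((¬p3 → p1) → ¬p1), w0   [¬→-rule on 3]
6. ¬p3 ∨ p3, w1   [◇-rule on 2: fresh world w1, w0Rw1]
7. p3, w1   [∨-rule on 6 (branches; this branch)]
8. ¬((¬p3 → p1) → ¬p1), w2   [¬□-rule on 4: fresh world w2, w0Rw2]
9. ¬p3 → p1, w2   [¬→-rule on 8]
10. p1, w2   [¬→-rule on 8]
11. □((¬p3 → p1) → ¬p1), w3   [¬□-rule on 5: fresh world w3, w0Rw3]
12. (¬p3 → p1) → ¬p1, w3   [□-rule on 11 via w3Rw3]
13. ¬p1, w3   [→-rule on 12 (branches; this branch)]
Accessibility: w0Rw0, w0Rw1, w0Rw2, w0Rw3, w1Rw1, w2Rw2, w3Rw3

Satisfiable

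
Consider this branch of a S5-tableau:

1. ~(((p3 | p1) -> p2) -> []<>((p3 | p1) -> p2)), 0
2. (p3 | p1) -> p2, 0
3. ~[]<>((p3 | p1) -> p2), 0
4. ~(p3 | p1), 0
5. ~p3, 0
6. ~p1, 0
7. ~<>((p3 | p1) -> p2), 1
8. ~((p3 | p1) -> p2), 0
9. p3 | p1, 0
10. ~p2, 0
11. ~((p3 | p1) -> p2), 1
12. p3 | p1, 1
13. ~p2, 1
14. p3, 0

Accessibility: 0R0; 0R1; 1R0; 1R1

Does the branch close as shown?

Both p3 and ~p3 appear at 0.

Yes, closed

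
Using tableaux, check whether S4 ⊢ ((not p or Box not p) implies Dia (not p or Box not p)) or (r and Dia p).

Tableau for the negation not (((not p or Box not p) implies Dia (not p or Box not p)) or (r and Dia p)):
1. not (((not p or Box not p) implies Dia (not p or Box not p)) or (r and Dia p)), w0
2. not ((not p or Box not p) implies Dia (not p or Box not p)), w0   [neg-or-rule on 1]
3. not (r and Dia p), w0   [neg-or-rule on 1]
4. not p or Box not p, w0   [neg-implies-rule on 2]
5. not Dia (not p or Box not p), w0   [neg-implies-rule on 2]
6. not (not p or Box not p), w0   [neg-Dia-rule on 5 via w0Rw0]
7. p, w0   [neg-or-rule on 6]
8. not Box not p, w0   [neg-or-rule on 6]
9. not r, w0   [neg-and-rule on 3 (branches; this branch)]
10. Box not p, w0   [or-rule on 4 (branches; this branch)]
11. not p, w0   [Box-rule on 10 via w0Rw0]
Accessibility: w0Rw0
Branch closes: p and not p both at w0.
All branches of the negation close; one closing branch shown above.

Yes, valid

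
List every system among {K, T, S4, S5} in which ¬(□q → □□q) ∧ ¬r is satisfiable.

T-tableau for the formula:
1. ¬(□q → □□q) ∧ ¬r, u
2. ¬(□q → □□q), u   [∧-rule on 1]
3. ¬r, u   [∧-rule on 1]
4. □q, u   [¬→-rule on 2]
5. ¬□□q, u   [¬→-rule on 2]
6. q, u   [□-rule on 4 via uRu]
7. ¬□q, v   [¬□-rule on 5: fresh world v, uRv]
8. q, v   [□-rule on 4 via uRv]
9. ¬q, w   [¬□-rule on 7: fresh world w, vRw]
Accessibility: uRu, uRv, vRv, vRw, wRw
Complete open branch: satisfiable in T, hence also in K (this T-model is also a K-model).
S4-tableau for the formula:
1. ¬(□q → □□q) ∧ ¬r, u
2. ¬(□q → □□q), u   [∧-rule on 1]
3. ¬r, u   [∧-rule on 1]
4. □q, u   [¬→-rule on 2]
5. ¬□□q, u   [¬→-rule on 2]
6. q, u   [□-rule on 4 via uRu]
7. ¬□q, v   [¬□-rule on 5: fresh world v, uRv]
8. q, v   [□-rule on 4 via uRv]
9. ¬q, w   [¬□-rule on 7: fresh world w, vRw]
10. q, w   [□-rule on 4 via uRw]
Accessibility: uRu, uRv, uRw, vRv, vRw, wRw
Branch closes: q and ¬q both at w.
Every branch closes (one shown): unsatisfiable in S4, hence also in S5 (every S5-frame is an S4-frame).

K, T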